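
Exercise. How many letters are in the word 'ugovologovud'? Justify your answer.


Spell out 'ugovologovud' and number each letter: u(1), g(2), o(3), v(4), o(5), l(6), o(7), g(8), o(9), v(10), u(11), d(12). Total: 12 letters.

12


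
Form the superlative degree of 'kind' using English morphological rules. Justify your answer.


Apply superlative formation (add -est): 'kind' -> 'kindest'.

kindest


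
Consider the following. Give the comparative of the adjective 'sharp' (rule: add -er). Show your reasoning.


Apply comparative formation (add -er): 'sharp' -> 'sharper'.

sharper


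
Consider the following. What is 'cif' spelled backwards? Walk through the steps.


Reverse 'cif' character by character: 'fic'.

fic


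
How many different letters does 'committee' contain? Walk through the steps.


Unique letters in 'committee': {c, e, i, m, o, t} = 6 distinct letters.

6


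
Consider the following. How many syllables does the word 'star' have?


Break 'star' into syllables: star -> star = 1 syllable

1 syllable


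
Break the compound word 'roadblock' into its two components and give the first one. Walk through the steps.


Split 'roadblock' into 'road' + 'block'. The first part is 'road'.

road


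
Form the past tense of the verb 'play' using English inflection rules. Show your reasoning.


Apply rule: Add -ed. 'play' becomes 'played'.

played


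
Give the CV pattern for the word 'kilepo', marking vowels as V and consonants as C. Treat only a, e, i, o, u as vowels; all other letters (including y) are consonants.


Letter mapping: k = C, i = V, l = C, e = V, p = C, o = V.

CVCVCV


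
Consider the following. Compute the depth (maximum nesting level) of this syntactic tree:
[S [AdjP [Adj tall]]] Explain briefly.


Count bracket nesting levels:
'[' at pos 0: depth = 1
'[' at pos 3: depth = 2
'[' at pos 9: depth = 3
Maximum depth reached: 3

3


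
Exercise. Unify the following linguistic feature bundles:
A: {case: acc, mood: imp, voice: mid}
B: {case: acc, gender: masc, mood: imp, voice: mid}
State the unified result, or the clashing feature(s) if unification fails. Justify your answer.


Compare features:
case: A=acc vs B=acc -> unified: acc
gender: A=_ vs B=masc -> unified: masc
mood: A=imp vs B=imp -> unified: imp
voice: A=mid vs B=mid -> unified: mid
No clashes found.

Unified: {case: acc, gender: masc, mood: imp, voice: mid}


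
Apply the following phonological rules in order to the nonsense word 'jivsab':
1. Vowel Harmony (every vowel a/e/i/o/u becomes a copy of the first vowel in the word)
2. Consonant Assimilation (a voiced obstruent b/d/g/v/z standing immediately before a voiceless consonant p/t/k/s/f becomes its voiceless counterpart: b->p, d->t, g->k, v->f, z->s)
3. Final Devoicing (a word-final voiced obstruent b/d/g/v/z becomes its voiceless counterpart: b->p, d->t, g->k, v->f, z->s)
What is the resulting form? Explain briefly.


Starting form: 'jivsab'
Rule 1: Vowel Harmony: all vowels become 'i' (matching first vowel). 'jivsab' -> 'jivsib'
Rule 2: Consonant Assimilation: voiced obstruent before voiceless consonant becomes voiceless ('vs' -> 'fs'). 'jivsib' -> 'jifsib'
Rule 3: Final Devoicing: word-final voiced obstruent 'b' becomes voiceless 'p'. 'jifsib' -> 'jifsip'
Final form: 'jifsip'

jifsip


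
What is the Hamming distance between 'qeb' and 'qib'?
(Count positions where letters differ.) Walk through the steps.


Alignment:
Position 1: 'q' vs 'q' = match
Position 2: 'e' vs 'i' = DIFFER
Position 3: 'b' vs 'b' = match
Total differences: 1

1


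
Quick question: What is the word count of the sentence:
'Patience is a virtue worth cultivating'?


Split into words: Patience | is | a | virtue | worth | cultivating = 6 words.

6


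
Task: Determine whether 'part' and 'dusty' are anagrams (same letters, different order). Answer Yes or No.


Sorted letters of 'part': 'aprt'
Sorted letters of 'dusty': 'dstuy'
They do not match.

No


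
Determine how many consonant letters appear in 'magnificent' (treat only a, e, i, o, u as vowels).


Consonants in 'magnificent': m, g, n, f, c, n, t = 7 consonants.

7


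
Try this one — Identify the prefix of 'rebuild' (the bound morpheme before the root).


The word 'rebuild' = 're' (prefix) + 'build' (root). The prefix is 're'.

re


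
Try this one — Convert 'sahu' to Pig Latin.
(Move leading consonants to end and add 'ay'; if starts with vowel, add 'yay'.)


'sahu': move consonant cluster 's' to end and add 'ay': 'ahusay'.

ahusay


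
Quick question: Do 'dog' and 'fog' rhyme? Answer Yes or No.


Rime (stressed vowel + following sounds) of 'dog': -og = /ɒg/
Rime of 'fog': -og = /ɒg/
/ɒg/ and /ɒg/ are the same ending sound, so the words rhyme.

Yes


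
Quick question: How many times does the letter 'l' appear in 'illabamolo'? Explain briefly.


Letter 'l' in 'illabamolo': found at position(s) 2, 3, 9 = 3 occurrence(s).

3


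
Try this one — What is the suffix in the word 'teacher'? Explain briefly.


The word 'teacher' = 'teach' (root) + '-er' (suffix). The suffix is '-er'.

er


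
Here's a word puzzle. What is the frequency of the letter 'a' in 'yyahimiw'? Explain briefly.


Letter 'a' in 'yyahimiw': found at position(s) 3 = 1 occurrence(s).

1


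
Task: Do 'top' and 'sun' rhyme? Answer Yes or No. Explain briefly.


Rime (stressed vowel + following sounds) of 'top': -op = /ɒp/
Rime of 'sun': -un = /ʌn/
/ɒp/ and /ʌn/ are different ending sounds, so the words do not rhyme.

No


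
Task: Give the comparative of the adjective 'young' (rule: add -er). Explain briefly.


Apply comparative formation (add -er): 'young' -> 'younger'.

younger


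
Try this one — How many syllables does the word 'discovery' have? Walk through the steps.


Break 'discovery' into syllables: dis-cov-er-y -> dis | cov | er | y = 4 syllables

4 syllables


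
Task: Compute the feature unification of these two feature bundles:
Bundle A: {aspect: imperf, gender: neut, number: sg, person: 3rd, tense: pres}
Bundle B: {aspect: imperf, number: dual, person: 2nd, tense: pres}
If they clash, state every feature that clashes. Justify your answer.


Compare features:
aspect: A=imperf vs B=imperf -> unified: imperf
gender: A=neut vs B=_ -> unified: neut
number: A=sg vs B=dual -> CLASH
person: A=3rd vs B=2nd -> CLASH
tense: A=pres vs B=pres -> unified: pres
Clashes detected on features 'number' (sg vs dual) and 'person' (3rd vs 2nd); unification fails.

CLASH on 'number' (sg vs dual) and 'person' (3rd vs 2nd)


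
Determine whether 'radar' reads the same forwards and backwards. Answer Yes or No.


Forward: 'radar'
Reversed: 'radar'
They are identical.

Yes


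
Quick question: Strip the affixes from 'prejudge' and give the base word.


Remove prefix 'pre' from 'prejudge' to get root 'judge'.

judge


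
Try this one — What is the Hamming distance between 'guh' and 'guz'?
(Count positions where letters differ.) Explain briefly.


Alignment:
Position 1: 'g' vs 'g' = match
Position 2: 'u' vs 'u' = match
Position 3: 'h' vs 'z' = DIFFER
Total differences: 1

1


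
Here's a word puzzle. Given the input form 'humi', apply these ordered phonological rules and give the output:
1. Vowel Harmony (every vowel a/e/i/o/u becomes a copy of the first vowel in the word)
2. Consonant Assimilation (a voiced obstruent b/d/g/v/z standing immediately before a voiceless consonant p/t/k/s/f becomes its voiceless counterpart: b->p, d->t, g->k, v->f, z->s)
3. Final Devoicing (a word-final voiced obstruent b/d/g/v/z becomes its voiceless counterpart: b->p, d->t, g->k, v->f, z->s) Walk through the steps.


Starting form: 'humi'
Rule 1: Vowel Harmony: all vowels become 'u' (matching first vowel). 'humi' -> 'humu'
Rule 2: Consonant Assimilation: no voiced obstruent (b/d/g/v/z) stands immediately before a voiceless consonant (p/t/k/s/f). No change.
Rule 3: Final Devoicing: the word ends in the vowel 'u', not a consonant. No change.
Final form: 'humu'

humu


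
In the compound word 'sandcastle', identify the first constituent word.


Split 'sandcastle' into 'sand' + 'castle'. The first part is 'sand'.

sand


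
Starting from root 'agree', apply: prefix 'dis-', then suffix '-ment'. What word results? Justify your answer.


Step 1: Add prefix 'dis-' to 'agree' = 'disagree'
Step 2: Add suffix '-ment' to 'disagree' = 'disagreement'

disagreement


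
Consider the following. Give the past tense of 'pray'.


Apply rule: Add -ed. 'pray' becomes 'prayed'.

prayed


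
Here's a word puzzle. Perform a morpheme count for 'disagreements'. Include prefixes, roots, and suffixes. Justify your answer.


Decomposition: dis- (prefix) + agree (root) + -ment (suffix) + -s (plural) = 4 morpheme(s)

4 morphemes


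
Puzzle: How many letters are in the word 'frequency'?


Spell out 'frequency' and number each letter: f(1), r(2), e(3), q(4), u(5), e(6), n(7), c(8), y(9). Total: 9 letters.

9


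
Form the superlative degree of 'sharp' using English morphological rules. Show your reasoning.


Apply superlative formation (add -est): 'sharp' -> 'sharpest'.

sharpest


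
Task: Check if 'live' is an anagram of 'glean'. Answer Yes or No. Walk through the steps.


Sorted letters of 'live': 'eilv'
Sorted letters of 'glean': 'aegln'
They do not match.

No


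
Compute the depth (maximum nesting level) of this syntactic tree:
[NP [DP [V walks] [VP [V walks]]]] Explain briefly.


Count bracket nesting levels:
'[' at pos 0: depth = 1
'[' at pos 4: depth = 2
'[' at pos 8: depth = 3
'[' at pos 18: depth = 3
'[' at pos 22: depth = 4
Maximum depth reached: 4

4


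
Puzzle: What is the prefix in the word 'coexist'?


The word 'coexist' = 'co' (prefix) + 'exist' (root). The prefix is 'co'.

co


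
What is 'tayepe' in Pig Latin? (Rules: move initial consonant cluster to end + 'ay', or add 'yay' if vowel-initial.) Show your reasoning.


'tayepe': move consonant cluster 't' to end and add 'ay': 'ayepetay'.

ayepetay


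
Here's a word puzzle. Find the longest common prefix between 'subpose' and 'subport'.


Compare from the start: 5 characters match: 'subpo'. Mismatch at position 6: 's' vs 'r'.

subpo


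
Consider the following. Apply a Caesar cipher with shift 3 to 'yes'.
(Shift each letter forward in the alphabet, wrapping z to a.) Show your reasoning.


Shift each letter by 3: y -> b, e -> h, s -> v. Result: 'bhv'.

bhv


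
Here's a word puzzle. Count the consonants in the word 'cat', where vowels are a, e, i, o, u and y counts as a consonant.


Consonants in 'cat': c, t = 2 consonants.

2


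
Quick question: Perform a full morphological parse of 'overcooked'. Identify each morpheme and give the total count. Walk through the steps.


Step 1: Identify prefix: 'over' (meaning: excessively)
Step 2: Identify root: 'cook'
Step 3: Identify suffix(es): 'ed'
Decomposition: over- (prefix: excessively) + cook (root) + -ed (suffix: past)
Total morphemes: 3

3 morphemes (over- (prefix: excessively) + cook (root) + -ed (suffix: past))


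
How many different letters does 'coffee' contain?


Unique letters in 'coffee': {c, e, f, o} = 4 distinct letters.

4


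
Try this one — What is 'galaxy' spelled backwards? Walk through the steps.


Reverse 'galaxy' character by character: 'yxalag'.

yxalag


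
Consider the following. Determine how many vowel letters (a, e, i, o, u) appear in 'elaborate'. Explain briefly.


Vowels in 'elaborate': e, a, o, a, e = 5 vowels.

5


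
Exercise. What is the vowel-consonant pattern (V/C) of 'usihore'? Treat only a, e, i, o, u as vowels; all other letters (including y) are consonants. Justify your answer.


Letter mapping: u = V, s = C, i = V, h = C, o = V, r = C, e = V.

VCVCVCV


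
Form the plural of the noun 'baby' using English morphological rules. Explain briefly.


Apply rule: Change -y to -ies (consonant + y). 'baby' becomes 'babies'.

babies


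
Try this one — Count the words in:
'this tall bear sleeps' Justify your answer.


Split into words: this | tall | bear | sleeps = 4 words.

4


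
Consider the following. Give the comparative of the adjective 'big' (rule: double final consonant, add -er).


Apply comparative formation (double final consonant, add -er): 'big' -> 'bigger'.

bigger


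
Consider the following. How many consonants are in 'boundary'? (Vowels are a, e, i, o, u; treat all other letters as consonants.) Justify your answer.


Consonants in 'boundary': b, n, d, r, y = 5 consonants.

5


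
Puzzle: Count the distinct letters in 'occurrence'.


Unique letters in 'occurrence': {c, e, n, o, r, u} = 6 distinct letters.

6


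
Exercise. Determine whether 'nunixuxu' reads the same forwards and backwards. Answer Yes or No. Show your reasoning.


Forward: 'nunixuxu'
Reversed: 'uxuxinun'
They differ.

No


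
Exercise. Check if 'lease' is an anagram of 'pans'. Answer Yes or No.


Sorted letters of 'lease': 'aeels'
Sorted letters of 'pans': 'anps'
They do not match.

No


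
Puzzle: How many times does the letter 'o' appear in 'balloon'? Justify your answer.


Letter 'o' in 'balloon': found at position(s) 5, 6 = 2 occurrence(s).

2


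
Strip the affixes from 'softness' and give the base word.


Remove suffix '-ness' from 'softness' to get root 'soft'.

soft


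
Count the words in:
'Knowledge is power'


Split into words: Knowledge | is | power = 3 words.

3


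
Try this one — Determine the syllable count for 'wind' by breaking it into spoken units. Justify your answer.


Break 'wind' into syllables: wind -> wind = 1 syllable

1 syllable


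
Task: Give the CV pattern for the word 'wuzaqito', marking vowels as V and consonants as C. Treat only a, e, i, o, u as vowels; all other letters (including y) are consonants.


Letter mapping: w = C, u = V, z = C, a = V, q = C, i = V, t = C, o = V.

CVCVCVCV


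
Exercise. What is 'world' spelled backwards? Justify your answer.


Reverse 'world' character by character: 'dlrow'.

dlrow


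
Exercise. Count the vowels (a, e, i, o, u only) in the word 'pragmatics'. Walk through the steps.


Vowels in 'pragmatics': a, a, i = 3 vowels.

3


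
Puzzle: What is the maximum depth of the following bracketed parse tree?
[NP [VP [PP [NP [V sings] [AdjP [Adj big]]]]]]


Count bracket nesting levels:
'[' at pos 0: depth = 1
'[' at pos 4: depth = 2
'[' at pos 8: depth = 3
'[' at pos 12: depth = 4
'[' at pos 16: depth = 5
'[' at pos 26: depth = 5
'[' at pos 32: depth = 6
Maximum depth reached: 6

6


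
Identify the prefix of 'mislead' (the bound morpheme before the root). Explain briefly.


The word 'mislead' = 'mis' (prefix) + 'lead' (root). The prefix is 'mis'.

mis


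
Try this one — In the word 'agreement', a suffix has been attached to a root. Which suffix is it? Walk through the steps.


The word 'agreement' = 'agree' (root) + '-ment' (suffix). The suffix is '-ment'.

ment


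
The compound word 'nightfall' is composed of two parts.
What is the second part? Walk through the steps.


Split 'nightfall' into 'night' + 'fall'. The second part is 'fall'.

fall


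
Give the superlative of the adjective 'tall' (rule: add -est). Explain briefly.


Apply superlative formation (add -est): 'tall' -> 'tallest'.

tallest


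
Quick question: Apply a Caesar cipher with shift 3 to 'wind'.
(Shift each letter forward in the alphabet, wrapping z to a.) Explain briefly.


Shift each letter by 3: w -> z, i -> l, n -> q, d -> g. Result: 'zlqg'.

zlqg


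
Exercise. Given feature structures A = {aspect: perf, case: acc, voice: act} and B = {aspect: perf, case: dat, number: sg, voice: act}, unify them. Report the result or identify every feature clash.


Compare features:
aspect: A=perf vs B=perf -> unified: perf
case: A=acc vs B=dat -> CLASH
number: A=_ vs B=sg -> unified: sg
voice: A=act vs B=act -> unified: act
Clash detected on feature 'case' (acc vs dat); unification fails.

CLASH on 'case' (acc vs dat)


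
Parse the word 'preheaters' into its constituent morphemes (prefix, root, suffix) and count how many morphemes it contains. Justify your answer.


Step 1: Identify prefix: 'pre' (meaning: before)
Step 2: Identify root: 'heat'
Step 3: Identify suffix(es): 'er, s'
Decomposition: pre- (prefix: before) + heat (root) + -er (suffix: one who) + -s (plural)
Total morphemes: 4

4 morphemes (pre- (prefix: before) + heat (root) + -er (suffix: one who) + -s (plural))


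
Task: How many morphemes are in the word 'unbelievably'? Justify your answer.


Decomposition: un- (prefix) + believe (root) + -able (suffix) + -ly (suffix) = 4 morpheme(s)

4 morphemes


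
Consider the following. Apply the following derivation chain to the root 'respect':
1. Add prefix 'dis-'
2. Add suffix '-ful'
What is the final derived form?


Step 1: Add prefix 'dis-' to 'respect' = 'disrespect'
Step 2: Add suffix '-ful' to 'disrespect' = 'disrespectful'

disrespectful


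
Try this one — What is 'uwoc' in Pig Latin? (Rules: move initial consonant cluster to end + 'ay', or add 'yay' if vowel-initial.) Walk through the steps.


'uwoc' starts with a vowel, so add 'yay': 'uwocyay'.

uwocyay


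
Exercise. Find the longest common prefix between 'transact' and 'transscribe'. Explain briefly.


Compare from the start: 5 characters match: 'trans'. Mismatch at position 6: 'a' vs 's'.

trans


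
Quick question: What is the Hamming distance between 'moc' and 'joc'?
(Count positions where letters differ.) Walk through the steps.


Alignment:
Position 1: 'm' vs 'j' = DIFFER
Position 2: 'o' vs 'o' = match
Position 3: 'c' vs 'c' = match
Total differences: 1

1


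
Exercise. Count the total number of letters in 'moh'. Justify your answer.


Spell out 'moh' and number each letter: m(1), o(2), h(3). Total: 3 letters.

3


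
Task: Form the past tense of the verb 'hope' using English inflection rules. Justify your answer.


Apply rule: Add -d (word ends in -e). 'hope' becomes 'hoped'.

hoped


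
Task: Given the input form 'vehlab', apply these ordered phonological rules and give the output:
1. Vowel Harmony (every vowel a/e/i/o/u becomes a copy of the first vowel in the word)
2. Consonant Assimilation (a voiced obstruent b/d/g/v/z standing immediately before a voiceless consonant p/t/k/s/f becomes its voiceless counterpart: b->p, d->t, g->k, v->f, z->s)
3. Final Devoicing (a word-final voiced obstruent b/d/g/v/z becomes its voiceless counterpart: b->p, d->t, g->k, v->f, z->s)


Starting form: 'vehlab'
Rule 1: Vowel Harmony: all vowels become 'e' (matching first vowel). 'vehlab' -> 'vehleb'
Rule 2: Consonant Assimilation: no voiced obstruent (b/d/g/v/z) stands immediately before a voiceless consonant (p/t/k/s/f). No change.
Rule 3: Final Devoicing: word-final voiced obstruent 'b' becomes voiceless 'p'. 'vehleb' -> 'vehlep'
Final form: 'vehlep'

vehlep


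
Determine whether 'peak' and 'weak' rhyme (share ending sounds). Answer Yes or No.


Rime (stressed vowel + following sounds) of 'peak': -eak = /iːk/
Rime of 'weak': -eak = /iːk/
/iːk/ and /iːk/ are the same ending sound, so the words rhyme.

Yes


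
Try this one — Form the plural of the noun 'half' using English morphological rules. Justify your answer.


Apply rule: Change -f to -ves. 'half' becomes 'halves'.

halves


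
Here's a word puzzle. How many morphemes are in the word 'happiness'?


Decomposition: happy (root) + -ness (suffix) = 2 morpheme(s)

2 morphemes


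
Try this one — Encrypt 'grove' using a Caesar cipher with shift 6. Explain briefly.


Shift each letter by 6: g -> m, r -> x, o -> u, v -> b, e -> k. Result: 'mxubk'.

mxubk


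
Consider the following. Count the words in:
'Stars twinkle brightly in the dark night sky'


Split into words: Stars | twinkle | brightly | in | the | dark | night | sky = 8 words.

8


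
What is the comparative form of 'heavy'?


Apply comparative formation (consonant + y: change y to i, add -er): 'heavy' -> 'heavier'.

heavier


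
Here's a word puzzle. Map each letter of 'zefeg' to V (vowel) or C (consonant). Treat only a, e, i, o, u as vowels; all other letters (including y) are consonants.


Letter mapping: z = C, e = V, f = C, e = V, g = C.

CVCVC


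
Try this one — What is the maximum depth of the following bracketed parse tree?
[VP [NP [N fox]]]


Count bracket nesting levels:
'[' at pos 0: depth = 1
'[' at pos 4: depth = 2
'[' at pos 8: depth = 3
Maximum depth reached: 3

3


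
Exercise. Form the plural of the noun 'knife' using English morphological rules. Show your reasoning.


Apply rule: Change -fe to -ves. 'knife' becomes 'knives'.

knives


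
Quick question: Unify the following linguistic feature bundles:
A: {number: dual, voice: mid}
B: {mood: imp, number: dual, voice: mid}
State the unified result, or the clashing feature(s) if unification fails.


Compare features:
mood: A=_ vs B=imp -> unified: imp
number: A=dual vs B=dual -> unified: dual
voice: A=mid vs B=mid -> unified: mid
No clashes found.

Unified: {mood: imp, number: dual, voice: mid}


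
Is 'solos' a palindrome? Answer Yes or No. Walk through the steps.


Forward: 'solos'
Reversed: 'solos'
They are identical.

Yes


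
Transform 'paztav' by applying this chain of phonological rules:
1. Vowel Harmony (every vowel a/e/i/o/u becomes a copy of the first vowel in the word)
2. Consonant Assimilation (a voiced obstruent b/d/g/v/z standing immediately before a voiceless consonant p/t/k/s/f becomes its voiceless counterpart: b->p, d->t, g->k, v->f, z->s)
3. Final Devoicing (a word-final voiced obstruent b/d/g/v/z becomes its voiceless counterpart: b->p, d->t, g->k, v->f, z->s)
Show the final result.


Starting form: 'paztav'
Rule 1: Vowel Harmony: all vowels already match. No change.
Rule 2: Consonant Assimilation: voiced obstruent before voiceless consonant becomes voiceless ('zt' -> 'st'). 'paztav' -> 'pastav'
Rule 3: Final Devoicing: word-final voiced obstruent 'v' becomes voiceless 'f'. 'pastav' -> 'pastaf'
Final form: 'pastaf'

pastaf


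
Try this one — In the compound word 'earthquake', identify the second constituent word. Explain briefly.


Split 'earthquake' into 'earth' + 'quake'. The second part is 'quake'.

quake


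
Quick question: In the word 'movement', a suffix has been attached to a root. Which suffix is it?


The word 'movement' = 'move' (root) + '-ment' (suffix). The suffix is '-ment'.

ment


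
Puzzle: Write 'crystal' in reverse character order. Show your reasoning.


Reverse 'crystal' character by character: 'latsyrc'.

latsyrc


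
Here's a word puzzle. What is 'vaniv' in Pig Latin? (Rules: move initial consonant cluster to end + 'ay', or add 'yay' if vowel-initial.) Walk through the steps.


'vaniv': move consonant cluster 'v' to end and add 'ay': 'anivvay'.

anivvay


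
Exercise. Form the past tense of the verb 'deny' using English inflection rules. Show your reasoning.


Apply rule: Change -y to -ied. 'deny' becomes 'denied'.

denied


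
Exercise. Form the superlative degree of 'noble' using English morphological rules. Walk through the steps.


Apply superlative formation (ends in e: add -st): 'noble' -> 'noblest'.

noblest


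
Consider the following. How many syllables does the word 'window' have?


Break 'window' into syllables: win-dow -> win | dow = 2 syllables

2 syllables


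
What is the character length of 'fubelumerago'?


Spell out 'fubelumerago' and number each letter: f(1), u(2), b(3), e(4), l(5), u(6), m(7), e(8), r(9), a(10), g(11), o(12). Total: 12 letters.

12


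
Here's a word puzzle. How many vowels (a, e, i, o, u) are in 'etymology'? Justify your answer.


Vowels in 'etymology': e, o, o = 3 vowels.

3


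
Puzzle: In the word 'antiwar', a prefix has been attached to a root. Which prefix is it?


The word 'antiwar' = 'anti' (prefix) + 'war' (root). The prefix is 'anti'.

anti


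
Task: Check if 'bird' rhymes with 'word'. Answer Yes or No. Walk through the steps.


Rime (stressed vowel + following sounds) of 'bird': -ird = /ɜːrd/
Rime of 'word': -ord = /ɜːrd/
/ɜːrd/ and /ɜːrd/ are the same ending sound, so the words rhyme.

Yes


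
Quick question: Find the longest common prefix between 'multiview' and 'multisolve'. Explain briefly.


Compare from the start: 5 characters match: 'multi'. Mismatch at position 6: 'v' vs 's'.

multi


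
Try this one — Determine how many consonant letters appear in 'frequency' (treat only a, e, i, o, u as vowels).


Consonants in 'frequency': f, r, q, n, c, y = 6 consonants.

6


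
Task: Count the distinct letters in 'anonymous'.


Unique letters in 'anonymous': {a, m, n, o, s, u, y} = 7 distinct letters.

7


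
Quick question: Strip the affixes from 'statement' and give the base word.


Remove suffix '-ment' from 'statement' to get root 'state'.

state


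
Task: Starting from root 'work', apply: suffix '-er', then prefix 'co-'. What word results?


Step 1: Add suffix '-er' to 'work' = 'worker'
Step 2: Add prefix 'co-' to 'worker' = 'coworker'

coworker


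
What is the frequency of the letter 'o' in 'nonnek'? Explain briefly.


Letter 'o' in 'nonnek': found at position(s) 2 = 1 occurrence(s).

1


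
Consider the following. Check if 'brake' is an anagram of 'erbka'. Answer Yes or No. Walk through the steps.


Sorted letters of 'brake': 'abekr'
Sorted letters of 'erbka': 'abekr'
They match.

Yes


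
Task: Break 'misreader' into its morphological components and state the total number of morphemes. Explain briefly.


Step 1: Identify prefix: 'mis' (meaning: wrongly)
Step 2: Identify root: 'read'
Step 3: Identify suffix(es): 'er'
Decomposition: mis- (prefix: wrongly) + read (root) + -er (suffix: one who)
Total morphemes: 3

3 morphemes (mis- (prefix: wrongly) + read (root) + -er (suffix: one who))


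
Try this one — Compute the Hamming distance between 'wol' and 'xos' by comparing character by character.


Alignment:
Position 1: 'w' vs 'x' = DIFFER
Position 2: 'o' vs 'o' = match
Position 3: 'l' vs 's' = DIFFER
Total differences: 2

2


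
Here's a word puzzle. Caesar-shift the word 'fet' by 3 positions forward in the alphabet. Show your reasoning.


Shift each letter by 3: f -> i, e -> h, t -> w. Result: 'ihw'.

ihw


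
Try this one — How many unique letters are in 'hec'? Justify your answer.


Unique letters in 'hec': {c, e, h} = 3 distinct letters.

3


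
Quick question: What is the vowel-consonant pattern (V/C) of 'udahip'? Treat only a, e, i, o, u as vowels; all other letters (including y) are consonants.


Letter mapping: u = V, d = C, a = V, h = C, i = V, p = C.

VCVCVC


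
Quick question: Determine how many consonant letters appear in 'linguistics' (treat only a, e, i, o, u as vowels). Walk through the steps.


Consonants in 'linguistics': l, n, g, s, t, c, s = 7 consonants.

7


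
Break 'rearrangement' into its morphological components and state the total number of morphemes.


Step 1: Identify prefix: 're' (meaning: again)
Step 2: Identify root: 'arrange'
Step 3: Identify suffix(es): 'ment'
Decomposition: re- (prefix: again) + arrange (root) + -ment (suffix: action/result)
Total morphemes: 3

3 morphemes (re- (prefix: again) + arrange (root) + -ment (suffix: action/result))


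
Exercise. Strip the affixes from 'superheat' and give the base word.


Remove prefix 'super' from 'superheat' to get root 'heat'.

heat


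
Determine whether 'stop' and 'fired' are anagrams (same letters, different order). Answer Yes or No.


Sorted letters of 'stop': 'opst'
Sorted letters of 'fired': 'defir'
They do not match.

No


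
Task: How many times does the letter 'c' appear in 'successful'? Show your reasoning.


Letter 'c' in 'successful': found at position(s) 3, 4 = 2 occurrence(s).

2


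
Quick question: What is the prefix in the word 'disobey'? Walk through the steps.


The word 'disobey' = 'dis' (prefix) + 'obey' (root). The prefix is 'dis'.

dis


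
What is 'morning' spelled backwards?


Reverse 'morning' character by character: 'gninrom'.

gninrom


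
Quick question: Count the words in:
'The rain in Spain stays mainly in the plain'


Split into words: The | rain | in | Spain | stays | mainly | in | the | plain = 9 words.

9


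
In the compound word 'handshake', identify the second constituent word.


Split 'handshake' into 'hand' + 'shake'. The second part is 'shake'.

shake


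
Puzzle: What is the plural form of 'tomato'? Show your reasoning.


Apply rule: Add -es (consonant + o). 'tomato' becomes 'tomatoes'.

tomatoes


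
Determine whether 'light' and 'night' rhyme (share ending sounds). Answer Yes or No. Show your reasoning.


Rime (stressed vowel + following sounds) of 'light': -ight = /aɪt/
Rime of 'night': -ight = /aɪt/
/aɪt/ and /aɪt/ are the same ending sound, so the words rhyme.

Yes


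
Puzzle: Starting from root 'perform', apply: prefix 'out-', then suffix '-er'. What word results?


Step 1: Add prefix 'out-' to 'perform' = 'outperform'
Step 2: Add suffix '-er' to 'outperform' = 'outperformer'

outperformer


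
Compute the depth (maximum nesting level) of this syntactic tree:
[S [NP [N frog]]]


Count bracket nesting levels:
'[' at pos 0: depth = 1
'[' at pos 3: depth = 2
'[' at pos 7: depth = 3
Maximum depth reached: 3

3


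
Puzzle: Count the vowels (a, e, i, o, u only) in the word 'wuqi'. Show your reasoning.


Vowels in 'wuqi': u, i = 2 vowels.

2


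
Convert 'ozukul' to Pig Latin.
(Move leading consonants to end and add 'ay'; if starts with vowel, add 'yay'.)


'ozukul' starts with a vowel, so add 'yay': 'ozukulyay'.

ozukulyay


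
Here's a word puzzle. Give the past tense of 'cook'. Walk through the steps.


Apply rule: Add -ed. 'cook' becomes 'cooked'.

cooked


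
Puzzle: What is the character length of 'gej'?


Spell out 'gej' and number each letter: g(1), e(2), j(3). Total: 3 letters.

3


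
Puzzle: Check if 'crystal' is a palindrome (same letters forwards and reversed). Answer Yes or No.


Forward: 'crystal'
Reversed: 'latsyrc'
They differ.

No


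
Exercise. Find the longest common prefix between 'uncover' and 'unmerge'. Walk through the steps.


Compare from the start: 2 characters match: 'un'. Mismatch at position 3: 'c' vs 'm'.

un


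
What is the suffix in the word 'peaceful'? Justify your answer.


The word 'peaceful' = 'peace' (root) + '-ful' (suffix). The suffix is '-ful'.

ful


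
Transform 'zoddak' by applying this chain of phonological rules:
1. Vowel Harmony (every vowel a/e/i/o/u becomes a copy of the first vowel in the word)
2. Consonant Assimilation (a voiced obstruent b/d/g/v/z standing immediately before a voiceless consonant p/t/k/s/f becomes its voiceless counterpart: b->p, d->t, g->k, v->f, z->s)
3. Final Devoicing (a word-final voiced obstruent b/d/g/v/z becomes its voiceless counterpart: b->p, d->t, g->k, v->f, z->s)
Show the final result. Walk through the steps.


Starting form: 'zoddak'
Rule 1: Vowel Harmony: all vowels become 'o' (matching first vowel). 'zoddak' -> 'zoddok'
Rule 2: Consonant Assimilation: no voiced obstruent (b/d/g/v/z) stands immediately before a voiceless consonant (p/t/k/s/f). No change.
Rule 3: Final Devoicing: final consonant 'k' is not one of the voiced obstruents b/d/g/v/z. No change.
Final form: 'zoddok'

zoddok


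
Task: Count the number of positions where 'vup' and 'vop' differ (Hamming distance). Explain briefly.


Alignment:
Position 1: 'v' vs 'v' = match
Position 2: 'u' vs 'o' = DIFFER
Position 3: 'p' vs 'p' = match
Total differences: 1

1


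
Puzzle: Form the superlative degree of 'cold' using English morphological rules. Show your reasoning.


Apply superlative formation (add -est): 'cold' -> 'coldest'.

coldest


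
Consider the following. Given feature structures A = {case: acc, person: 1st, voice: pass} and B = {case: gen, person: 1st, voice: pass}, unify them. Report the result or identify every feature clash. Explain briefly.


Compare features:
case: A=acc vs B=gen -> CLASH
person: A=1st vs B=1st -> unified: 1st
voice: A=pass vs B=pass -> unified: pass
Clash detected on feature 'case' (acc vs gen); unification fails.

CLASH on 'case' (acc vs gen)


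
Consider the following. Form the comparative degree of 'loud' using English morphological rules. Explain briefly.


Apply comparative formation (add -er): 'loud' -> 'louder'.

louder


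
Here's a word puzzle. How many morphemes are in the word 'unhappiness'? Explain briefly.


Decomposition: un- (prefix) + happy (root) + -ness (suffix) = 3 morpheme(s)

3 morphemes


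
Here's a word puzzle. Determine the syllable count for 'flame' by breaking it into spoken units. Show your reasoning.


Break 'flame' into syllables: flame -> flame = 1 syllable

1 syllable


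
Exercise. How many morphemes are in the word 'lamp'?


Decomposition: lamp (free morpheme) = 1 morpheme(s)

1 morphemes


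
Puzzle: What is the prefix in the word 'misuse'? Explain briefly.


The word 'misuse' = 'mis' (prefix) + 'use' (root). The prefix is 'mis'.

mis


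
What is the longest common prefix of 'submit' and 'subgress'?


Compare from the start: 3 characters match: 'sub'. Mismatch at position 4: 'm' vs 'g'.

sub


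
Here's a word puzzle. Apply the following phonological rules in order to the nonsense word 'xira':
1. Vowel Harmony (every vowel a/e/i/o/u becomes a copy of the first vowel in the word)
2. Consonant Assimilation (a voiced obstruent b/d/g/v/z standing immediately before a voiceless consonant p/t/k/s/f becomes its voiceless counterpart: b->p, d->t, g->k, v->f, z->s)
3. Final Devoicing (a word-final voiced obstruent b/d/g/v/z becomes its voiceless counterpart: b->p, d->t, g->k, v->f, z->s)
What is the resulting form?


Starting form: 'xira'
Rule 1: Vowel Harmony: all vowels become 'i' (matching first vowel). 'xira' -> 'xiri'
Rule 2: Consonant Assimilation: no voiced obstruent (b/d/g/v/z) stands immediately before a voiceless consonant (p/t/k/s/f). No change.
Rule 3: Final Devoicing: the word ends in the vowel 'i', not a consonant. No change.
Final form: 'xiri'

xiri


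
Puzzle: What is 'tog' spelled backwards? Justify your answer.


Reverse 'tog' character by character: 'got'.

got


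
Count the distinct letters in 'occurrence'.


Unique letters in 'occurrence': {c, e, n, o, r, u} = 6 distinct letters.

6


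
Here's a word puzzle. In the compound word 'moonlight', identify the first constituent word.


Split 'moonlight' into 'moon' + 'light'. The first part is 'moon'.

moon


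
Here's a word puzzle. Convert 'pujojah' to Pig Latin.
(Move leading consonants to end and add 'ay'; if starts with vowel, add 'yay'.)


'pujojah': move consonant cluster 'p' to end and add 'ay': 'ujojahpay'.

ujojahpay


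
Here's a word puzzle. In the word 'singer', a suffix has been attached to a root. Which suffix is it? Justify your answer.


The word 'singer' = 'sing' (root) + '-er' (suffix). The suffix is '-er'.

er


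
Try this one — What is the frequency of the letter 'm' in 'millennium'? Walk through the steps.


Letter 'm' in 'millennium': found at position(s) 1, 10 = 2 occurrence(s).

2


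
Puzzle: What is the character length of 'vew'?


Spell out 'vew' and number each letter: v(1), e(2), w(3). Total: 3 letters.

3


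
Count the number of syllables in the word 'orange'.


Break 'orange' into syllables: or-ange -> or | ange = 2 syllables

2 syllables


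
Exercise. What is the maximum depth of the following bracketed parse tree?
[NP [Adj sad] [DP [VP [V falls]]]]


Count bracket nesting levels:
'[' at pos 0: depth = 1
'[' at pos 4: depth = 2
'[' at pos 14: depth = 2
'[' at pos 18: depth = 3
'[' at pos 22: depth = 4
Maximum depth reached: 4

4


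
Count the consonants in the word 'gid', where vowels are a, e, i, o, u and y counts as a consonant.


Consonants in 'gid': g, d = 2 consonants.

2


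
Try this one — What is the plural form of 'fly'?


Apply rule: Change -y to -ies (consonant + y). 'fly' becomes 'flies'.

flies


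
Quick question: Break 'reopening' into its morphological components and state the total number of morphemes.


Step 1: Identify prefix: 're' (meaning: again)
Step 2: Identify root: 'open'
Step 3: Identify suffix(es): 'ing'
Decomposition: re- (prefix: again) + open (root) + -ing (suffix: ongoing action)
Total morphemes: 3

3 morphemes (re- (prefix: again) + open (root) + -ing (suffix: ongoing action))


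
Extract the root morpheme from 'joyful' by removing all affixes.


Remove suffix '-ful' from 'joyful' to get root 'joy'.

joy


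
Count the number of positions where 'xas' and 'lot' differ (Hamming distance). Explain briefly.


Alignment:
Position 1: 'x' vs 'l' = DIFFER
Position 2: 'a' vs 'o' = DIFFER
Position 3: 's' vs 't' = DIFFER
Total differences: 3

3


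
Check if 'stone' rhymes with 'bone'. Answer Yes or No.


Rime (stressed vowel + following sounds) of 'stone': -one = /oʊn/
Rime of 'bone': -one = /oʊn/
/oʊn/ and /oʊn/ are the same ending sound, so the words rhyme.

Yes


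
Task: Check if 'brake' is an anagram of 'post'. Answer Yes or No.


Sorted letters of 'brake': 'abekr'
Sorted letters of 'post': 'opst'
They do not match.

No


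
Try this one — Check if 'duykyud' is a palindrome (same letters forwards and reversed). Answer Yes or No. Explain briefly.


Forward: 'duykyud'
Reversed: 'duykyud'
They are identical.

Yes


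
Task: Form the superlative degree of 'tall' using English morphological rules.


Apply superlative formation (add -est): 'tall' -> 'tallest'.

tallest


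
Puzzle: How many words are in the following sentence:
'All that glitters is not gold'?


Split into words: All | that | glitters | is | not | gold = 6 words.

6


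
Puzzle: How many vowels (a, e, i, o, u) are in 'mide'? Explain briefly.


Vowels in 'mide': i, e = 2 vowels.

2


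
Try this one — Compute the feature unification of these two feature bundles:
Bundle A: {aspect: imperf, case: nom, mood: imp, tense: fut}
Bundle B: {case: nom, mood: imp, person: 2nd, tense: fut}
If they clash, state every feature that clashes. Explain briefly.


Compare features:
aspect: A=imperf vs B=_ -> unified: imperf
case: A=nom vs B=nom -> unified: nom
mood: A=imp vs B=imp -> unified: imp
person: A=_ vs B=2nd -> unified: 2nd
tense: A=fut vs B=fut -> unified: fut
No clashes found.

Unified: {aspect: imperf, case: nom, mood: imp, person: 2nd, tense: fut}


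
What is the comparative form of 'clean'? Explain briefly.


Apply comparative formation (add -er): 'clean' -> 'cleaner'.

cleaner


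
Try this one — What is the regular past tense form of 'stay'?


Apply rule: Add -ed. 'stay' becomes 'stayed'.

stayed


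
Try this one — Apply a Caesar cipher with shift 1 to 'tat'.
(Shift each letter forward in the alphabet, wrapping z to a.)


Shift each letter by 1: t -> u, a -> b, t -> u. Result: 'ubu'.

ubu


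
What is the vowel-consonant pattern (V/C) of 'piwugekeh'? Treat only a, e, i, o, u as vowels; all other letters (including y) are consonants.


Letter mapping: p = C, i = V, w = C, u = V, g = C, e = V, k = C, e = V, h = C.

CVCVCVCVC


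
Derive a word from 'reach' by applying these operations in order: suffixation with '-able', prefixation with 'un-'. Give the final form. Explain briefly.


Step 1: Add suffix '-able' to 'reach' = 'reachable'
Step 2: Add prefix 'un-' to 'reachable' = 'unreachable'

unreachable
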